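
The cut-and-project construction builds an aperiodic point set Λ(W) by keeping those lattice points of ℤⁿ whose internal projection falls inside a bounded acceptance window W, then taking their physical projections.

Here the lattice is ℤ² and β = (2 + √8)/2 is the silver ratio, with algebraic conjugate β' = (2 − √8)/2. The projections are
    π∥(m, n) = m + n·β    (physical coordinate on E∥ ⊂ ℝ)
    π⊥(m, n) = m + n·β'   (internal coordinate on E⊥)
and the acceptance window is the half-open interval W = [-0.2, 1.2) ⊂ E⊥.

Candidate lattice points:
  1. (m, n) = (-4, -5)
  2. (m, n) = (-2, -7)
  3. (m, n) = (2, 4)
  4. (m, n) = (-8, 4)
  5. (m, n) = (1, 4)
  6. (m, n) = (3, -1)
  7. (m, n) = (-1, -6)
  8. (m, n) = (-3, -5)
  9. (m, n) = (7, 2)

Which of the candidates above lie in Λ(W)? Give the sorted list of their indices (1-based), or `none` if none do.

2, 3

Numerically β ≈ 2.41421 and β' = −1/β ≈ -0.41421.
[1] lift (-4,-5): star map gives -1.92893; window check -0.2 ≤ -1.92893 < 1.2 is false → out
[2] lift (-2,-7): star map gives 0.89949; window check -0.2 ≤ 0.89949 < 1.2 is true → IN Λ
[3] lift (2,4): star map gives 0.34315; window check -0.2 ≤ 0.34315 < 1.2 is true → IN Λ
[4] lift (-8,4): star map gives -9.65685; window check -0.2 ≤ -9.65685 < 1.2 is false → out
[5] lift (1,4): star map gives -0.65685; window check -0.2 ≤ -0.65685 < 1.2 is false → out
[6] lift (3,-1): star map gives 3.41421; window check -0.2 ≤ 3.41421 < 1.2 is false → out
[7] lift (-1,-6): star map gives 1.48528; window check -0.2 ≤ 1.48528 < 1.2 is false → out
[8] lift (-3,-5): star map gives -0.92893; window check -0.2 ≤ -0.92893 < 1.2 is false → out
[9] lift (7,2): star map gives 6.17157; window check -0.2 ≤ 6.17157 < 1.2 is false → out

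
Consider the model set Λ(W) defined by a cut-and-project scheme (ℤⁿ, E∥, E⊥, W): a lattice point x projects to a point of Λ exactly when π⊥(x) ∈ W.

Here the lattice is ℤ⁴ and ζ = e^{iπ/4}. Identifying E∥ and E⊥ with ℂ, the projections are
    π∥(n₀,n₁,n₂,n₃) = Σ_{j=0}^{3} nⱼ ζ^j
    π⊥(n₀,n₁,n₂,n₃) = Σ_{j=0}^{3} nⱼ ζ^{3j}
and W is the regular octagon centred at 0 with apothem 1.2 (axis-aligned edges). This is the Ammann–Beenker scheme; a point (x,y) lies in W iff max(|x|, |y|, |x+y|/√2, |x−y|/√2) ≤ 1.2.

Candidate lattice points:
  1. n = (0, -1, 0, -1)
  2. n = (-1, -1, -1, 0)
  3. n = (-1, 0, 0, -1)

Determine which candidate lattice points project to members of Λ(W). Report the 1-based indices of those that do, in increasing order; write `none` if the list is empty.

Internal map: ζ^{3j} for j=0..3 gives (1,0), (−√2/2,√2/2), (0,−1), (√2/2,√2/2).
candidate 1: n = (0, -1, 0, -1) → π⊥ ≈ (+0.0000, -1.4142); max(|x|,|y|,|x±y|/√2) = 1.4142 > 1.2 ⇒ ∉ W
candidate 2: n = (-1, -1, -1, 0) → π⊥ ≈ (-0.2929, +0.2929); max(|x|,|y|,|x±y|/√2) = 0.4142 ≤ 1.2 ⇒ ∈ W
candidate 3: n = (-1, 0, 0, -1) → π⊥ ≈ (-1.7071, -0.7071); max(|x|,|y|,|x±y|/√2) = 1.7071 > 1.2 ⇒ ∉ W

2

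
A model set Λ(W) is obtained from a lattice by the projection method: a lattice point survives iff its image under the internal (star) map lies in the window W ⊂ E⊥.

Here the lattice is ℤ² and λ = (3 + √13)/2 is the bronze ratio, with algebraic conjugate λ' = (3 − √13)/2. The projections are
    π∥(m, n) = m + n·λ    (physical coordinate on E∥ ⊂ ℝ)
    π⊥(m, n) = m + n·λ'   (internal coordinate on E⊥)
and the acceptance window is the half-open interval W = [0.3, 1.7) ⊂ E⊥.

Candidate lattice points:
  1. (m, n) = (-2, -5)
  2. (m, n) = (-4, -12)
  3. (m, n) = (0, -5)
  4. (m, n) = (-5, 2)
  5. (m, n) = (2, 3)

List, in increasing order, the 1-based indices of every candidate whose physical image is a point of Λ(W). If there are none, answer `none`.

3, 5

Numerically λ ≈ 3.302776 and λ' = −1/λ ≈ -0.302776.
#1 (-2,-5): internal coord -2 + (-5)·λ' = -0.486122; -0.486122 ∉ [0.3, 1.7) → out
#2 (-4,-12): internal coord -4 + (-12)·λ' = -0.366692; -0.366692 ∉ [0.3, 1.7) → out
#3 (0,-5): internal coord 0 + (-5)·λ' = +1.513878; +1.513878 ∈ [0.3, 1.7) → IN Λ
#4 (-5,2): internal coord -5 + (2)·λ' = -5.605551; -5.605551 ∉ [0.3, 1.7) → out
#5 (2,3): internal coord 2 + (3)·λ' = +1.091673; +1.091673 ∈ [0.3, 1.7) → IN Λ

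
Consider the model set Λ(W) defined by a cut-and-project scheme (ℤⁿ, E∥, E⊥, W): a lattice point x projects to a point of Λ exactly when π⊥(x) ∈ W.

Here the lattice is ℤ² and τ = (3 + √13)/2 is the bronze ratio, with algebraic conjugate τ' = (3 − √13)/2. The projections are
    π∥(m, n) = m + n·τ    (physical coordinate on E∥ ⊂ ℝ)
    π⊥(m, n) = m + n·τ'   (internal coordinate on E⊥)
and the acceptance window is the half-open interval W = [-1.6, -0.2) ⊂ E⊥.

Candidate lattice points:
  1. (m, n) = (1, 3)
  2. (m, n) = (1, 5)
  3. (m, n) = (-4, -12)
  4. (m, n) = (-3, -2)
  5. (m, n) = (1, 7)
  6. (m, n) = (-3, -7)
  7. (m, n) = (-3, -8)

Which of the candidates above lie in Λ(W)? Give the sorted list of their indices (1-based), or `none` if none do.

2, 3, 5, 6, 7

Numerically τ ≈ 3.30278 and τ' = −1/τ ≈ -0.30278.
[1] lift (1,3): star map gives 0.09167; window check -1.6 ≤ 0.09167 < -0.2 is false → out
[2] lift (1,5): star map gives -0.51388; window check -1.6 ≤ -0.51388 < -0.2 is true → IN Λ
[3] lift (-4,-12): star map gives -0.36669; window check -1.6 ≤ -0.36669 < -0.2 is true → IN Λ
[4] lift (-3,-2): star map gives -2.39445; window check -1.6 ≤ -2.39445 < -0.2 is false → out
[5] lift (1,7): star map gives -1.11943; window check -1.6 ≤ -1.11943 < -0.2 is true → IN Λ
[6] lift (-3,-7): star map gives -0.88057; window check -1.6 ≤ -0.88057 < -0.2 is true → IN Λ
[7] lift (-3,-8): star map gives -0.57779; window check -1.6 ≤ -0.57779 < -0.2 is true → IN Λ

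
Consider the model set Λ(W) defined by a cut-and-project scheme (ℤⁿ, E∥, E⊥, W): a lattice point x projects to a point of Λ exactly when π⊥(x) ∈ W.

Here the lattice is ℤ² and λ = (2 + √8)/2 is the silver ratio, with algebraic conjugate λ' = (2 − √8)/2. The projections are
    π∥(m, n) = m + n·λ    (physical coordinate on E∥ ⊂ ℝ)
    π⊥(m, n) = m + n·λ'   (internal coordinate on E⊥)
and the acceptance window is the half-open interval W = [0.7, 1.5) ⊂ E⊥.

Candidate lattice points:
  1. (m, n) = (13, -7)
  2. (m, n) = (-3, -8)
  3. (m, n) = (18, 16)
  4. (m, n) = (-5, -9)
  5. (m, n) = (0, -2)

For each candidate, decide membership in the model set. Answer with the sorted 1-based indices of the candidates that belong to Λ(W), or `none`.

Numerically λ ≈ 2.414214 and λ' = −1/λ ≈ -0.414214.
[1] lift (13,-7): star map gives 15.899495; window check 0.7 ≤ 15.899495 < 1.5 is false → out
[2] lift (-3,-8): star map gives 0.313708; window check 0.7 ≤ 0.313708 < 1.5 is false → out
[3] lift (18,16): star map gives 11.372583; window check 0.7 ≤ 11.372583 < 1.5 is false → out
[4] lift (-5,-9): star map gives -1.272078; window check 0.7 ≤ -1.272078 < 1.5 is false → out
[5] lift (0,-2): star map gives 0.828427; window check 0.7 ≤ 0.828427 < 1.5 is true → IN Λ

5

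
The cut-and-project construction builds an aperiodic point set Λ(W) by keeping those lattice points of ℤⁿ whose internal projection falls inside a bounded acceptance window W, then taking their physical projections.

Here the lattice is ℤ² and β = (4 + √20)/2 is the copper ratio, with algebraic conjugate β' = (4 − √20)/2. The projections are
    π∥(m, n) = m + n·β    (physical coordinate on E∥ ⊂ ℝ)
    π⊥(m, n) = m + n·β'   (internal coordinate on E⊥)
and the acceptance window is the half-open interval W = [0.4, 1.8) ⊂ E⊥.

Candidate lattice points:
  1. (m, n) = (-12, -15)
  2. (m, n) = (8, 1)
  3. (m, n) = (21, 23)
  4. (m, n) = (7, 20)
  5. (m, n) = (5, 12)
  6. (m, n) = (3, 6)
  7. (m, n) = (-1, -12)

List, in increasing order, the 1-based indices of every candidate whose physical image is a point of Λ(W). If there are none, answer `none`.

Compute β' = (4−√20)/2 = -0.236068, so π⊥(m,n) = m -0.236068·n.
#1 (-12,-15): internal coord -12 + (-15)·β' = -8.458980; -8.458980 ∉ [0.4, 1.8) → out
#2 (8,1): internal coord 8 + (1)·β' = +7.763932; +7.763932 ∉ [0.4, 1.8) → out
#3 (21,23): internal coord 21 + (23)·β' = +15.570437; +15.570437 ∉ [0.4, 1.8) → out
#4 (7,20): internal coord 7 + (20)·β' = +2.278640; +2.278640 ∉ [0.4, 1.8) → out
#5 (5,12): internal coord 5 + (12)·β' = +2.167184; +2.167184 ∉ [0.4, 1.8) → out
#6 (3,6): internal coord 3 + (6)·β' = +1.583592; +1.583592 ∈ [0.4, 1.8) → IN Λ
#7 (-1,-12): internal coord -1 + (-12)·β' = +1.832816; +1.832816 ∉ [0.4, 1.8) → out

6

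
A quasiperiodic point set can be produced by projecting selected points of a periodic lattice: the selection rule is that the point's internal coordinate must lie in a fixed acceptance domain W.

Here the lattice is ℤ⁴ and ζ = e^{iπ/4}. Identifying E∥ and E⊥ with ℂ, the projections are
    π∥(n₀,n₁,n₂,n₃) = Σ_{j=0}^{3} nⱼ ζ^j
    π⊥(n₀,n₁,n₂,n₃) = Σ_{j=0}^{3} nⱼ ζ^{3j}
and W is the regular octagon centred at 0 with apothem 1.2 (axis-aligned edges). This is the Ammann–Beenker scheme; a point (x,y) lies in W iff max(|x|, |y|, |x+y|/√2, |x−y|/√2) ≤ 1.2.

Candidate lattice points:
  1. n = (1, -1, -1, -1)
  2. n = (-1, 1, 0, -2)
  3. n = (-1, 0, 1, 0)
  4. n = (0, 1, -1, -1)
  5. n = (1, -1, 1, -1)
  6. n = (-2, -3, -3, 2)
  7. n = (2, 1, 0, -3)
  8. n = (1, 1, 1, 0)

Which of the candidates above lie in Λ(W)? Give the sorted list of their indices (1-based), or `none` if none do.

Internal map: ζ^{3j} for j=0..3 gives (1,0), (−√2/2,√2/2), (0,−1), (√2/2,√2/2).
candidate 1: n = (1, -1, -1, -1) → π⊥ ≈ (+1.0000, -0.4142); max(|x|,|y|,|x±y|/√2) = 1.0000 ≤ 1.2 ⇒ ∈ W
candidate 2: n = (-1, 1, 0, -2) → π⊥ ≈ (-3.1213, -0.7071); max(|x|,|y|,|x±y|/√2) = 3.1213 > 1.2 ⇒ ∉ W
candidate 3: n = (-1, 0, 1, 0) → π⊥ ≈ (-1.0000, -1.0000); max(|x|,|y|,|x±y|/√2) = 1.4142 > 1.2 ⇒ ∉ W
candidate 4: n = (0, 1, -1, -1) → π⊥ ≈ (-1.4142, +1.0000); max(|x|,|y|,|x±y|/√2) = 1.7071 > 1.2 ⇒ ∉ W
candidate 5: n = (1, -1, 1, -1) → π⊥ ≈ (+1.0000, -2.4142); max(|x|,|y|,|x±y|/√2) = 2.4142 > 1.2 ⇒ ∉ W
candidate 6: n = (-2, -3, -3, 2) → π⊥ ≈ (+1.5355, +2.2929); max(|x|,|y|,|x±y|/√2) = 2.7071 > 1.2 ⇒ ∉ W
candidate 7: n = (2, 1, 0, -3) → π⊥ ≈ (-0.8284, -1.4142); max(|x|,|y|,|x±y|/√2) = 1.5858 > 1.2 ⇒ ∉ W
candidate 8: n = (1, 1, 1, 0) → π⊥ ≈ (+0.2929, -0.2929); max(|x|,|y|,|x±y|/√2) = 0.4142 ≤ 1.2 ⇒ ∈ W

1, 8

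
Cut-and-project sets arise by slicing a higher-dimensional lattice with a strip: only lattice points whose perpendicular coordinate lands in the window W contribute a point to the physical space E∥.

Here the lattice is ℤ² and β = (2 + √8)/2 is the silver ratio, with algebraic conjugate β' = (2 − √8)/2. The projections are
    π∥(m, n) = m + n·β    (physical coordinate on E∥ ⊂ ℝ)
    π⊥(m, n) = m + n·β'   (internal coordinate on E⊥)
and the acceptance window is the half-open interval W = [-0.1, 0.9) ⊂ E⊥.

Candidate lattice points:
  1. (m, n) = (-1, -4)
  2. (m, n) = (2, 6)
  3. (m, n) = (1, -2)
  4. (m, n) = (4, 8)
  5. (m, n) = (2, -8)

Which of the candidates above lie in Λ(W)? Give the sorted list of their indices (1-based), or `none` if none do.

1, 4

Numerically β ≈ 2.41421 and β' = −1/β ≈ -0.41421.
candidate 1: (m,n)=(-1,-4) → π∥ = -1-4·β ≈ -10.65685, π⊥ = -1-4·β' ≈ 0.65685 ∈ [-0.1, 0.9) ⇒ IN Λ
candidate 2: (m,n)=(2,6) → π∥ = 2+6·β ≈ 16.48528, π⊥ = 2+6·β' ≈ -0.48528 ∉ [-0.1, 0.9) ⇒ out
candidate 3: (m,n)=(1,-2) → π∥ = 1-2·β ≈ -3.82843, π⊥ = 1-2·β' ≈ 1.82843 ∉ [-0.1, 0.9) ⇒ out
candidate 4: (m,n)=(4,8) → π∥ = 4+8·β ≈ 23.31371, π⊥ = 4+8·β' ≈ 0.68629 ∈ [-0.1, 0.9) ⇒ IN Λ
candidate 5: (m,n)=(2,-8) → π∥ = 2-8·β ≈ -17.31371, π⊥ = 2-8·β' ≈ 5.31371 ∉ [-0.1, 0.9) ⇒ out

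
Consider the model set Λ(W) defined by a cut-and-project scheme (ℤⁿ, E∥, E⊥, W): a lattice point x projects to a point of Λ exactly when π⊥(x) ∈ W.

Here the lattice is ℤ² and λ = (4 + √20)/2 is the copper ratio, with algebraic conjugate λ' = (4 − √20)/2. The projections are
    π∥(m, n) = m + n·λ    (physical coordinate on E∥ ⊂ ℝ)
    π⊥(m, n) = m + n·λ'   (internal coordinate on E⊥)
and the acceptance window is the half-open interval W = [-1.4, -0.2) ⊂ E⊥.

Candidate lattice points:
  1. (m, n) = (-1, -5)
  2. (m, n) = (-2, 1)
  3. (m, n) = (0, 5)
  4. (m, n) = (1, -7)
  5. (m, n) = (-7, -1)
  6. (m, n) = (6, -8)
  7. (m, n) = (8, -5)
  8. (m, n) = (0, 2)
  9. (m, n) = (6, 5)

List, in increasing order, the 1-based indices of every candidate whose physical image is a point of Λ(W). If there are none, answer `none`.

3, 8

Numerically λ ≈ 4.2361 and λ' = −1/λ ≈ -0.2361.
candidate 1: (m,n)=(-1,-5) → π∥ = -1-5·λ ≈ -22.1803, π⊥ = -1-5·λ' ≈ 0.1803 ∉ [-1.4, -0.2) ⇒ out
candidate 2: (m,n)=(-2,1) → π∥ = -2+1·λ ≈ 2.2361, π⊥ = -2+1·λ' ≈ -2.2361 ∉ [-1.4, -0.2) ⇒ out
candidate 3: (m,n)=(0,5) → π∥ = 0+5·λ ≈ 21.1803, π⊥ = 0+5·λ' ≈ -1.1803 ∈ [-1.4, -0.2) ⇒ IN Λ
candidate 4: (m,n)=(1,-7) → π∥ = 1-7·λ ≈ -28.6525, π⊥ = 1-7·λ' ≈ 2.6525 ∉ [-1.4, -0.2) ⇒ out
candidate 5: (m,n)=(-7,-1) → π∥ = -7-1·λ ≈ -11.2361, π⊥ = -7-1·λ' ≈ -6.7639 ∉ [-1.4, -0.2) ⇒ out
candidate 6: (m,n)=(6,-8) → π∥ = 6-8·λ ≈ -27.8885, π⊥ = 6-8·λ' ≈ 7.8885 ∉ [-1.4, -0.2) ⇒ out
candidate 7: (m,n)=(8,-5) → π∥ = 8-5·λ ≈ -13.1803, π⊥ = 8-5·λ' ≈ 9.1803 ∉ [-1.4, -0.2) ⇒ out
candidate 8: (m,n)=(0,2) → π∥ = 0+2·λ ≈ 8.4721, π⊥ = 0+2·λ' ≈ -0.4721 ∈ [-1.4, -0.2) ⇒ IN Λ
candidate 9: (m,n)=(6,5) → π∥ = 6+5·λ ≈ 27.1803, π⊥ = 6+5·λ' ≈ 4.8197 ∉ [-1.4, -0.2) ⇒ out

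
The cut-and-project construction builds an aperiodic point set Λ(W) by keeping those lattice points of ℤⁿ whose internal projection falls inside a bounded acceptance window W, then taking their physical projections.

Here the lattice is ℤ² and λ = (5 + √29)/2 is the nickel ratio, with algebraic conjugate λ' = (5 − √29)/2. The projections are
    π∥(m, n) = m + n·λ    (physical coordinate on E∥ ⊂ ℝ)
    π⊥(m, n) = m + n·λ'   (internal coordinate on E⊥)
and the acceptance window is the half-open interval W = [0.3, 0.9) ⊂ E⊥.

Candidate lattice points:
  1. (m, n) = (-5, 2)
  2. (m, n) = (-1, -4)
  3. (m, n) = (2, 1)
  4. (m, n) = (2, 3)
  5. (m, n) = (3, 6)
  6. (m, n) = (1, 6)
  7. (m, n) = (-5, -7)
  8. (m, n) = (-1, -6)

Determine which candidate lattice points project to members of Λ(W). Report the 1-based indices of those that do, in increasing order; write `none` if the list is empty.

none

Numerically λ ≈ 5.19258 and λ' = −1/λ ≈ -0.19258.
[1] lift (-5,2): star map gives -5.38516; window check 0.3 ≤ -5.38516 < 0.9 is false → out
[2] lift (-1,-4): star map gives -0.22967; window check 0.3 ≤ -0.22967 < 0.9 is false → out
[3] lift (2,1): star map gives 1.80742; window check 0.3 ≤ 1.80742 < 0.9 is false → out
[4] lift (2,3): star map gives 1.42225; window check 0.3 ≤ 1.42225 < 0.9 is false → out
[5] lift (3,6): star map gives 1.84451; window check 0.3 ≤ 1.84451 < 0.9 is false → out
[6] lift (1,6): star map gives -0.15549; window check 0.3 ≤ -0.15549 < 0.9 is false → out
[7] lift (-5,-7): star map gives -3.65192; window check 0.3 ≤ -3.65192 < 0.9 is false → out
[8] lift (-1,-6): star map gives 0.15549; window check 0.3 ≤ 0.15549 < 0.9 is false → out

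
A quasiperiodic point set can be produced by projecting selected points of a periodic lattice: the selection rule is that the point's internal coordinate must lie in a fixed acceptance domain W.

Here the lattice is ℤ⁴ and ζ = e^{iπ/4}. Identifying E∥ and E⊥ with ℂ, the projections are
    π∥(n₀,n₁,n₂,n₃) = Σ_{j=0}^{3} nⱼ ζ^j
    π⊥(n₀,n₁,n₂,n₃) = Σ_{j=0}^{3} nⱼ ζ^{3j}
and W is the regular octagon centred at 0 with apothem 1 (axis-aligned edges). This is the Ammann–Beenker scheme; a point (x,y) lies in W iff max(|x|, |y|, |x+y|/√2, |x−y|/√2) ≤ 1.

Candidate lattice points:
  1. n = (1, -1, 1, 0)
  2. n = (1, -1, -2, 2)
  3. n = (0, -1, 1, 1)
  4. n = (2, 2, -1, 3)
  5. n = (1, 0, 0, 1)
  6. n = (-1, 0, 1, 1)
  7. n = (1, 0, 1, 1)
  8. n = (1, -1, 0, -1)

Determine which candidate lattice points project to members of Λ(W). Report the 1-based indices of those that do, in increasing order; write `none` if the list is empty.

Internal map: ζ^{3j} for j=0..3 gives (1,0), (−√2/2,√2/2), (0,−1), (√2/2,√2/2).
candidate 1: n = (1, -1, 1, 0) → π⊥ ≈ (+1.7071, -1.7071); max(|x|,|y|,|x±y|/√2) = 2.4142 > 1 ⇒ ∉ W
candidate 2: n = (1, -1, -2, 2) → π⊥ ≈ (+3.1213, +2.7071); max(|x|,|y|,|x±y|/√2) = 4.1213 > 1 ⇒ ∉ W
candidate 3: n = (0, -1, 1, 1) → π⊥ ≈ (+1.4142, -1.0000); max(|x|,|y|,|x±y|/√2) = 1.7071 > 1 ⇒ ∉ W
candidate 4: n = (2, 2, -1, 3) → π⊥ ≈ (+2.7071, +4.5355); max(|x|,|y|,|x±y|/√2) = 5.1213 > 1 ⇒ ∉ W
candidate 5: n = (1, 0, 0, 1) → π⊥ ≈ (+1.7071, +0.7071); max(|x|,|y|,|x±y|/√2) = 1.7071 > 1 ⇒ ∉ W
candidate 6: n = (-1, 0, 1, 1) → π⊥ ≈ (-0.2929, -0.2929); max(|x|,|y|,|x±y|/√2) = 0.4142 ≤ 1 ⇒ ∈ W
candidate 7: n = (1, 0, 1, 1) → π⊥ ≈ (+1.7071, -0.2929); max(|x|,|y|,|x±y|/√2) = 1.7071 > 1 ⇒ ∉ W
candidate 8: n = (1, -1, 0, -1) → π⊥ ≈ (+1.0000, -1.4142); max(|x|,|y|,|x±y|/√2) = 1.7071 > 1 ⇒ ∉ W

6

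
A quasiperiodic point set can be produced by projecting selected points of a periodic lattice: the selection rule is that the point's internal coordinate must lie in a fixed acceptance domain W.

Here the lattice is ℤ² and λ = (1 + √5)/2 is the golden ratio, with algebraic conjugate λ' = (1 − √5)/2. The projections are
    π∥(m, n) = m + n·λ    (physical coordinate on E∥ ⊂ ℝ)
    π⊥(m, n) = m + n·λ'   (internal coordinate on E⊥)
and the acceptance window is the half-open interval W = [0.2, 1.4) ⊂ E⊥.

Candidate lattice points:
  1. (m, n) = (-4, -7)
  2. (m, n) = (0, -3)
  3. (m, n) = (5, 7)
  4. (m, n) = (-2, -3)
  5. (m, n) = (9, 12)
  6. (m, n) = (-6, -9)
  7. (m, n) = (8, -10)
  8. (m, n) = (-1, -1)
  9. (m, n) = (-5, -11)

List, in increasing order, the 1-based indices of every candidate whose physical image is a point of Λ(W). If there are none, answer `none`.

1, 3

λ' = (1−√5)/2 ≈ -0.618034.
[1] lift (-4,-7): star map gives 0.326238; window check 0.2 ≤ 0.326238 < 1.4 is true → IN Λ
[2] lift (0,-3): star map gives 1.854102; window check 0.2 ≤ 1.854102 < 1.4 is false → out
[3] lift (5,7): star map gives 0.673762; window check 0.2 ≤ 0.673762 < 1.4 is true → IN Λ
[4] lift (-2,-3): star map gives -0.145898; window check 0.2 ≤ -0.145898 < 1.4 is false → out
[5] lift (9,12): star map gives 1.583592; window check 0.2 ≤ 1.583592 < 1.4 is false → out
[6] lift (-6,-9): star map gives -0.437694; window check 0.2 ≤ -0.437694 < 1.4 is false → out
[7] lift (8,-10): star map gives 14.180340; window check 0.2 ≤ 14.180340 < 1.4 is false → out
[8] lift (-1,-1): star map gives -0.381966; window check 0.2 ≤ -0.381966 < 1.4 is false → out
[9] lift (-5,-11): star map gives 1.798374; window check 0.2 ≤ 1.798374 < 1.4 is false → out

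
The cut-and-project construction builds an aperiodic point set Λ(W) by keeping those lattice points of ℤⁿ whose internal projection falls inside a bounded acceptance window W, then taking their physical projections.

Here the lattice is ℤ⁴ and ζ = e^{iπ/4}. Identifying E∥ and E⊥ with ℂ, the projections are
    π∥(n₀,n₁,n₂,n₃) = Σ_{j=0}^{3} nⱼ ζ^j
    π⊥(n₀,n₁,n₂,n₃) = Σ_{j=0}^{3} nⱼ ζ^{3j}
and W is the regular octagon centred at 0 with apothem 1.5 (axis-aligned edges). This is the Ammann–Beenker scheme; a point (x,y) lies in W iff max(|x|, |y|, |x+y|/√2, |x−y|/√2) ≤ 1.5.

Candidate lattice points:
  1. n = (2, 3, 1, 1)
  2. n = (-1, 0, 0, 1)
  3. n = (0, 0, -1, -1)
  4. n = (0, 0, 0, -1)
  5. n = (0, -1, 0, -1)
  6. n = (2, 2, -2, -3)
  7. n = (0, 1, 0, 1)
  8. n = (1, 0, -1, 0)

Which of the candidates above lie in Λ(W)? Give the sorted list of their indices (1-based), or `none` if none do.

2, 3, 4, 5, 7, 8

Internal map: ζ^{3j} for j=0..3 gives (1,0), (−√2/2,√2/2), (0,−1), (√2/2,√2/2).
candidate 1: n = (2, 3, 1, 1) → π⊥ ≈ (+0.585786, +1.828427); max(|x|,|y|,|x±y|/√2) = 1.828427 > 1.5 ⇒ ∉ W
candidate 2: n = (-1, 0, 0, 1) → π⊥ ≈ (-0.292893, +0.707107); max(|x|,|y|,|x±y|/√2) = 0.707107 ≤ 1.5 ⇒ ∈ W
candidate 3: n = (0, 0, -1, -1) → π⊥ ≈ (-0.707107, +0.292893); max(|x|,|y|,|x±y|/√2) = 0.707107 ≤ 1.5 ⇒ ∈ W
candidate 4: n = (0, 0, 0, -1) → π⊥ ≈ (-0.707107, -0.707107); max(|x|,|y|,|x±y|/√2) = 1.000000 ≤ 1.5 ⇒ ∈ W
candidate 5: n = (0, -1, 0, -1) → π⊥ ≈ (+0.000000, -1.414214); max(|x|,|y|,|x±y|/√2) = 1.414214 ≤ 1.5 ⇒ ∈ W
candidate 6: n = (2, 2, -2, -3) → π⊥ ≈ (-1.535534, +1.292893); max(|x|,|y|,|x±y|/√2) = 2.000000 > 1.5 ⇒ ∉ W
candidate 7: n = (0, 1, 0, 1) → π⊥ ≈ (+0.000000, +1.414214); max(|x|,|y|,|x±y|/√2) = 1.414214 ≤ 1.5 ⇒ ∈ W
candidate 8: n = (1, 0, -1, 0) → π⊥ ≈ (+1.000000, +1.000000); max(|x|,|y|,|x±y|/√2) = 1.414214 ≤ 1.5 ⇒ ∈ W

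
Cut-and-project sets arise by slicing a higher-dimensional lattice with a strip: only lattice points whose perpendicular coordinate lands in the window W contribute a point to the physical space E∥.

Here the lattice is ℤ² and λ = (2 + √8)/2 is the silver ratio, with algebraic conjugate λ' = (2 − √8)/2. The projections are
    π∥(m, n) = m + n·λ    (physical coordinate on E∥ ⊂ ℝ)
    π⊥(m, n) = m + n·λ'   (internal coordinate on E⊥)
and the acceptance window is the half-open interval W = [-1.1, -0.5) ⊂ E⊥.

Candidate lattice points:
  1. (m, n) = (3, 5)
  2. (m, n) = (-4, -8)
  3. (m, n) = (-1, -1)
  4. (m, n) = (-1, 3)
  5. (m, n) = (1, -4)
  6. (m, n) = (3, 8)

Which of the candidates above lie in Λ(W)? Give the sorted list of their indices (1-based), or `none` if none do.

2, 3

Compute λ' = (2−√8)/2 = -0.41421, so π⊥(m,n) = m -0.41421·n.
#1 (3,5): internal coord 3 + (5)·λ' = +0.92893; +0.92893 ∉ [-1.1, -0.5) → out
#2 (-4,-8): internal coord -4 + (-8)·λ' = -0.68629; -0.68629 ∈ [-1.1, -0.5) → IN Λ
#3 (-1,-1): internal coord -1 + (-1)·λ' = -0.58579; -0.58579 ∈ [-1.1, -0.5) → IN Λ
#4 (-1,3): internal coord -1 + (3)·λ' = -2.24264; -2.24264 ∉ [-1.1, -0.5) → out
#5 (1,-4): internal coord 1 + (-4)·λ' = +2.65685; +2.65685 ∉ [-1.1, -0.5) → out
#6 (3,8): internal coord 3 + (8)·λ' = -0.31371; -0.31371 ∉ [-1.1, -0.5) → out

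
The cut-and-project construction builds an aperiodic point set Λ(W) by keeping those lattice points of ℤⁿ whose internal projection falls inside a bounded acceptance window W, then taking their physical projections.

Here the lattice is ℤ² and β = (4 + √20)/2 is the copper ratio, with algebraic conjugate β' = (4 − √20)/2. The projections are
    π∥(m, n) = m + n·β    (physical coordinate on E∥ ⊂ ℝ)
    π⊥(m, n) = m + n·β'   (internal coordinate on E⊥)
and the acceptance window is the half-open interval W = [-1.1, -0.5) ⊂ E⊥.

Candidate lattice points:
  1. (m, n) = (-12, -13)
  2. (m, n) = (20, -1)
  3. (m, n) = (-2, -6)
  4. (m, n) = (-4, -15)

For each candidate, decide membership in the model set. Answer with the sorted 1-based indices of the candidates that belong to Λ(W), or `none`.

3

Compute β' = (4−√20)/2 = -0.236068, so π⊥(m,n) = m -0.236068·n.
#1 (-12,-13): internal coord -12 + (-13)·β' = -8.931116; -8.931116 ∉ [-1.1, -0.5) → out
#2 (20,-1): internal coord 20 + (-1)·β' = +20.236068; +20.236068 ∉ [-1.1, -0.5) → out
#3 (-2,-6): internal coord -2 + (-6)·β' = -0.583592; -0.583592 ∈ [-1.1, -0.5) → IN Λ
#4 (-4,-15): internal coord -4 + (-15)·β' = -0.458980; -0.458980 ∉ [-1.1, -0.5) → out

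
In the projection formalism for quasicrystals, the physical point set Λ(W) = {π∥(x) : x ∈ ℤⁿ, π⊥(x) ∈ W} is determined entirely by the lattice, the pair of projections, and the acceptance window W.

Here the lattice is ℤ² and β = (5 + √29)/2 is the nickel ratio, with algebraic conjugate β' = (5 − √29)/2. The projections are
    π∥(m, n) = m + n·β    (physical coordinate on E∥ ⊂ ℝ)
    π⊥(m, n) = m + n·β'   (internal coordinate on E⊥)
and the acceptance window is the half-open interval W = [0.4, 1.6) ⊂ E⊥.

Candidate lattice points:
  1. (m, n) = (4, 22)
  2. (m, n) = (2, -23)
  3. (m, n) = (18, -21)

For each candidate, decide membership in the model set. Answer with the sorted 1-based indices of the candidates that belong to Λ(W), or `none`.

β' = (5−√29)/2 ≈ -0.192582.
#1 (4,22): internal coord 4 + (22)·β' = -0.236813; -0.236813 ∉ [0.4, 1.6) → out
#2 (2,-23): internal coord 2 + (-23)·β' = +6.429395; +6.429395 ∉ [0.4, 1.6) → out
#3 (18,-21): internal coord 18 + (-21)·β' = +22.044230; +22.044230 ∉ [0.4, 1.6) → out

none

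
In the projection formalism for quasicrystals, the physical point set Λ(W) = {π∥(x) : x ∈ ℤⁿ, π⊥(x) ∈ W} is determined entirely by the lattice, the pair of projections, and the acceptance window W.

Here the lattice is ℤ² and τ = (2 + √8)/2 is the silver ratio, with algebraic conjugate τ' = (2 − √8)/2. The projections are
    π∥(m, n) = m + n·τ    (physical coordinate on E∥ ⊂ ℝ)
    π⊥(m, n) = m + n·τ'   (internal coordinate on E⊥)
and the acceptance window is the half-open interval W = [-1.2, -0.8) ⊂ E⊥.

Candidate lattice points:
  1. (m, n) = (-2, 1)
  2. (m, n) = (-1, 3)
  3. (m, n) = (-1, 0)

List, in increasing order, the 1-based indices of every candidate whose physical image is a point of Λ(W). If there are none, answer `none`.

3

Compute τ' = (2−√8)/2 = -0.4142, so π⊥(m,n) = m -0.4142·n.
#1 (-2,1): internal coord -2 + (1)·τ' = -2.4142; -2.4142 ∉ [-1.2, -0.8) → out
#2 (-1,3): internal coord -1 + (3)·τ' = -2.2426; -2.2426 ∉ [-1.2, -0.8) → out
#3 (-1,0): internal coord -1 + (0)·τ' = -1.0000; -1.0000 ∈ [-1.2, -0.8) → IN Λ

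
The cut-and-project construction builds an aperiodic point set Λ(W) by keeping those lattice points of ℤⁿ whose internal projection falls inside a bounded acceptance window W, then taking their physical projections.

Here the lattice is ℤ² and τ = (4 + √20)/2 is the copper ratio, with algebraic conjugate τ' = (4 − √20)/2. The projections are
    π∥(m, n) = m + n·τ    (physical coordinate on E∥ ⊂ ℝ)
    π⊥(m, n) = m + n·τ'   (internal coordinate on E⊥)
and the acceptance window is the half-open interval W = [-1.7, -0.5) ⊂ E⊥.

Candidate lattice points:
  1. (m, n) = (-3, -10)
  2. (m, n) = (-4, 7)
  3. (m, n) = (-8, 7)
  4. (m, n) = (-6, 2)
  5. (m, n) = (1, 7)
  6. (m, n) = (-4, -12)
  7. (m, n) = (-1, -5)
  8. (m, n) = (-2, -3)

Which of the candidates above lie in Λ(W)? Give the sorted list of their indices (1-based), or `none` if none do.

1, 5, 6, 8

τ' = (4−√20)/2 ≈ -0.2361.
[1] lift (-3,-10): star map gives -0.6393; window check -1.7 ≤ -0.6393 < -0.5 is true → IN Λ
[2] lift (-4,7): star map gives -5.6525; window check -1.7 ≤ -5.6525 < -0.5 is false → out
[3] lift (-8,7): star map gives -9.6525; window check -1.7 ≤ -9.6525 < -0.5 is false → out
[4] lift (-6,2): star map gives -6.4721; window check -1.7 ≤ -6.4721 < -0.5 is false → out
[5] lift (1,7): star map gives -0.6525; window check -1.7 ≤ -0.6525 < -0.5 is true → IN Λ
[6] lift (-4,-12): star map gives -1.1672; window check -1.7 ≤ -1.1672 < -0.5 is true → IN Λ
[7] lift (-1,-5): star map gives 0.1803; window check -1.7 ≤ 0.1803 < -0.5 is false → out
[8] lift (-2,-3): star map gives -1.2918; window check -1.7 ≤ -1.2918 < -0.5 is true → IN Λ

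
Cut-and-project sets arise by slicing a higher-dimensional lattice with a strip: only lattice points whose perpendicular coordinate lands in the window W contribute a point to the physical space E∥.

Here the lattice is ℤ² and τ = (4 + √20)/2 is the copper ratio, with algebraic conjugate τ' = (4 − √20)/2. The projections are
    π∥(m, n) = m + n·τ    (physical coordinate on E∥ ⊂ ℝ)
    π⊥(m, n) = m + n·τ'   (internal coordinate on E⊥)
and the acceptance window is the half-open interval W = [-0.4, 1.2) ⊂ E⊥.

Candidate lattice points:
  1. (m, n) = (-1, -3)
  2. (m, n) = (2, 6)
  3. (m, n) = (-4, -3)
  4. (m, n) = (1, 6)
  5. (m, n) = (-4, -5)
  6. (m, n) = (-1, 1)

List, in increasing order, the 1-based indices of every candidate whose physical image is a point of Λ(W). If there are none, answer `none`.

Numerically τ ≈ 4.2361 and τ' = −1/τ ≈ -0.2361.
#1 (-1,-3): internal coord -1 + (-3)·τ' = -0.2918; -0.2918 ∈ [-0.4, 1.2) → IN Λ
#2 (2,6): internal coord 2 + (6)·τ' = +0.5836; +0.5836 ∈ [-0.4, 1.2) → IN Λ
#3 (-4,-3): internal coord -4 + (-3)·τ' = -3.2918; -3.2918 ∉ [-0.4, 1.2) → out
#4 (1,6): internal coord 1 + (6)·τ' = -0.4164; -0.4164 ∉ [-0.4, 1.2) → out
#5 (-4,-5): internal coord -4 + (-5)·τ' = -2.8197; -2.8197 ∉ [-0.4, 1.2) → out
#6 (-1,1): internal coord -1 + (1)·τ' = -1.2361; -1.2361 ∉ [-0.4, 1.2) → out

1, 2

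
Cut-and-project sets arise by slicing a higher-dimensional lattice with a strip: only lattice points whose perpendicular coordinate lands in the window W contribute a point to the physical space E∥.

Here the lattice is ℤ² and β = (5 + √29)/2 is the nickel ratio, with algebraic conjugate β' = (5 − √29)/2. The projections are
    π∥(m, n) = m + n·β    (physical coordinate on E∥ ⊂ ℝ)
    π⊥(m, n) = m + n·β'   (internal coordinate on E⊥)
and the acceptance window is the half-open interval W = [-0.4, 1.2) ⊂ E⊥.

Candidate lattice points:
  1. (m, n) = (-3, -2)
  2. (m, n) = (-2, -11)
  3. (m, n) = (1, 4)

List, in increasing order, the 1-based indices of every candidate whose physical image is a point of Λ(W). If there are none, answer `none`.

Numerically β ≈ 5.192582 and β' = −1/β ≈ -0.192582.
[1] lift (-3,-2): star map gives -2.614835; window check -0.4 ≤ -2.614835 < 1.2 is false → out
[2] lift (-2,-11): star map gives 0.118406; window check -0.4 ≤ 0.118406 < 1.2 is true → IN Λ
[3] lift (1,4): star map gives 0.229670; window check -0.4 ≤ 0.229670 < 1.2 is true → IN Λ

2, 3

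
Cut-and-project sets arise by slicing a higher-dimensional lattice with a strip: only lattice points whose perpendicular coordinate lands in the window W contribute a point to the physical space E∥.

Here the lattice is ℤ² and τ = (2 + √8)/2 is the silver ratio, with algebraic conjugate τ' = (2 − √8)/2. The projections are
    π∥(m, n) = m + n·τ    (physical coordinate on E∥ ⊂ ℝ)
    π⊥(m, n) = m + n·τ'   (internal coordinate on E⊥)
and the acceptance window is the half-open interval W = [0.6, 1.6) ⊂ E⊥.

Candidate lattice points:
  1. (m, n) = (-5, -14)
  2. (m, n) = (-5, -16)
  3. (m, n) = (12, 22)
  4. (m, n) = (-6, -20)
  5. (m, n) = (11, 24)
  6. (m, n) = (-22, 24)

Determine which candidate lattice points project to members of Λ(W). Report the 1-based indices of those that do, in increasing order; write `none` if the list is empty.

τ' = (2−√8)/2 ≈ -0.4142.
candidate 1: (m,n)=(-5,-14) → π∥ = -5-14·τ ≈ -38.7990, π⊥ = -5-14·τ' ≈ 0.7990 ∈ [0.6, 1.6) ⇒ IN Λ
candidate 2: (m,n)=(-5,-16) → π∥ = -5-16·τ ≈ -43.6274, π⊥ = -5-16·τ' ≈ 1.6274 ∉ [0.6, 1.6) ⇒ out
candidate 3: (m,n)=(12,22) → π∥ = 12+22·τ ≈ 65.1127, π⊥ = 12+22·τ' ≈ 2.8873 ∉ [0.6, 1.6) ⇒ out
candidate 4: (m,n)=(-6,-20) → π∥ = -6-20·τ ≈ -54.2843, π⊥ = -6-20·τ' ≈ 2.2843 ∉ [0.6, 1.6) ⇒ out
candidate 5: (m,n)=(11,24) → π∥ = 11+24·τ ≈ 68.9411, π⊥ = 11+24·τ' ≈ 1.0589 ∈ [0.6, 1.6) ⇒ IN Λ
candidate 6: (m,n)=(-22,24) → π∥ = -22+24·τ ≈ 35.9411, π⊥ = -22+24·τ' ≈ -31.9411 ∉ [0.6, 1.6) ⇒ out

1, 5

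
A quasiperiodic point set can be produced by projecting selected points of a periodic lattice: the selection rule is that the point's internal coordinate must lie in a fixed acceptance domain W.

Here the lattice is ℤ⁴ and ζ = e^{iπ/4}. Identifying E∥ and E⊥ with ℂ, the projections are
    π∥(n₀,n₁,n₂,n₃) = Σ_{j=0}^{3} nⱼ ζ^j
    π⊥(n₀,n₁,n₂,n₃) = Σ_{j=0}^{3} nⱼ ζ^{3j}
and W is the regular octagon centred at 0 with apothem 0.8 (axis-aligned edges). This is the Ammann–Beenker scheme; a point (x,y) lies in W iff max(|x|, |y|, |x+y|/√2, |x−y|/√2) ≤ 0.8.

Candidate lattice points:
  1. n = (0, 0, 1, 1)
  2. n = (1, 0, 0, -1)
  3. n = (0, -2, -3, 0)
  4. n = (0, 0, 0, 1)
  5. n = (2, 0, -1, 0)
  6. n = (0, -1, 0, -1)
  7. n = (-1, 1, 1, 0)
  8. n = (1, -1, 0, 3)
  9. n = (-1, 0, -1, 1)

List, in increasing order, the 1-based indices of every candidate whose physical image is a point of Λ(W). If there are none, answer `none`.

With ζ = e^{iπ/4} the internal vectors are ζ^0,ζ^3,ζ^6,ζ^9.
#1 (0, 0, 1, 1): internal (0.70711, -0.29289); octagon support 0.70711 vs apothem 0.8 → ∈ W
#2 (1, 0, 0, -1): internal (0.29289, -0.70711); octagon support 0.70711 vs apothem 0.8 → ∈ W
#3 (0, -2, -3, 0): internal (1.41421, 1.58579); octagon support 2.12132 vs apothem 0.8 → ∉ W
#4 (0, 0, 0, 1): internal (0.70711, 0.70711); octagon support 1.00000 vs apothem 0.8 → ∉ W
#5 (2, 0, -1, 0): internal (2.00000, 1.00000); octagon support 2.12132 vs apothem 0.8 → ∉ W
#6 (0, -1, 0, -1): internal (0.00000, -1.41421); octagon support 1.41421 vs apothem 0.8 → ∉ W
#7 (-1, 1, 1, 0): internal (-1.70711, -0.29289); octagon support 1.70711 vs apothem 0.8 → ∉ W
#8 (1, -1, 0, 3): internal (3.82843, 1.41421); octagon support 3.82843 vs apothem 0.8 → ∉ W
#9 (-1, 0, -1, 1): internal (-0.29289, 1.70711); octagon support 1.70711 vs apothem 0.8 → ∉ W

1, 2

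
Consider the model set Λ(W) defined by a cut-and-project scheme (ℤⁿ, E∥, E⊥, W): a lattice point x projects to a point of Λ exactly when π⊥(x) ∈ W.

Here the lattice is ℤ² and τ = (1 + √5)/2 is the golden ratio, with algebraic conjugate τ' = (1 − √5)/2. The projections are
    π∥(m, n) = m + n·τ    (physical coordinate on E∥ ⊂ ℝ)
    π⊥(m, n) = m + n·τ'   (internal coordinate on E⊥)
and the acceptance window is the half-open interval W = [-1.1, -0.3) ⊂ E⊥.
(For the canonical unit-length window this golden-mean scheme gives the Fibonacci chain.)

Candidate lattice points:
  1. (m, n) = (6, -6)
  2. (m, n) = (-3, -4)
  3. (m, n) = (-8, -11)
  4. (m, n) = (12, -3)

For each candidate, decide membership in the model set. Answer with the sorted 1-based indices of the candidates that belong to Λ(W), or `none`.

τ' = (1−√5)/2 ≈ -0.6180.
#1 (6,-6): internal coord 6 + (-6)·τ' = +9.7082; +9.7082 ∉ [-1.1, -0.3) → out
#2 (-3,-4): internal coord -3 + (-4)·τ' = -0.5279; -0.5279 ∈ [-1.1, -0.3) → IN Λ
#3 (-8,-11): internal coord -8 + (-11)·τ' = -1.2016; -1.2016 ∉ [-1.1, -0.3) → out
#4 (12,-3): internal coord 12 + (-3)·τ' = +13.8541; +13.8541 ∉ [-1.1, -0.3) → out

2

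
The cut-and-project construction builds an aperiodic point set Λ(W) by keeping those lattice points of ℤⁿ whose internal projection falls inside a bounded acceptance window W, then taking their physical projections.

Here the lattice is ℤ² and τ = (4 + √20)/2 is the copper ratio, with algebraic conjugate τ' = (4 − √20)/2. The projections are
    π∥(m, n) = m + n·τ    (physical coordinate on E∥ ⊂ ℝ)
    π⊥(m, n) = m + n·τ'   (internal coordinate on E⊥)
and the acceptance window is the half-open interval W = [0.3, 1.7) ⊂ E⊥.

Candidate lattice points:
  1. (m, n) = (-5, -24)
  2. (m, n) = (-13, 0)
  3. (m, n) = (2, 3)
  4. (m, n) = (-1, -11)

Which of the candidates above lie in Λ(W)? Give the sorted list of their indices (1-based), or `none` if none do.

Compute τ' = (4−√20)/2 = -0.236068, so π⊥(m,n) = m -0.236068·n.
candidate 1: (m,n)=(-5,-24) → π∥ = -5-24·τ ≈ -106.665631, π⊥ = -5-24·τ' ≈ 0.665631 ∈ [0.3, 1.7) ⇒ IN Λ
candidate 2: (m,n)=(-13,0) → π∥ = -13+0·τ ≈ -13.000000, π⊥ = -13+0·τ' ≈ -13.000000 ∉ [0.3, 1.7) ⇒ out
candidate 3: (m,n)=(2,3) → π∥ = 2+3·τ ≈ 14.708204, π⊥ = 2+3·τ' ≈ 1.291796 ∈ [0.3, 1.7) ⇒ IN Λ
candidate 4: (m,n)=(-1,-11) → π∥ = -1-11·τ ≈ -47.596748, π⊥ = -1-11·τ' ≈ 1.596748 ∈ [0.3, 1.7) ⇒ IN Λ

1, 3, 4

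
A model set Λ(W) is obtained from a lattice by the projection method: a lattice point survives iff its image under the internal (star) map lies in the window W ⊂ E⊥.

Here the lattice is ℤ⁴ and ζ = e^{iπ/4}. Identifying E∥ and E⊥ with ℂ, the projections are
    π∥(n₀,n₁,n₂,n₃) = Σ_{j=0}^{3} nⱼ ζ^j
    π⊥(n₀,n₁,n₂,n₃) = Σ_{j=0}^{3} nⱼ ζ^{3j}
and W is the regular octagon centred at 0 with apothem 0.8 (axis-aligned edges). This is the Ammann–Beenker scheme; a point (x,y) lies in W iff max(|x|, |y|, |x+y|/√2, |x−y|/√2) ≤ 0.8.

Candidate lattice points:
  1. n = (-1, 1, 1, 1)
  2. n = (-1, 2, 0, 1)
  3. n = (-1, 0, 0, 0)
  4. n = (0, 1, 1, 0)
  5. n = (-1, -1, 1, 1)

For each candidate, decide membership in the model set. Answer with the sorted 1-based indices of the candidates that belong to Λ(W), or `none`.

4

Internal map: ζ^{3j} for j=0..3 gives (1,0), (−√2/2,√2/2), (0,−1), (√2/2,√2/2).
#1 (-1, 1, 1, 1): internal (-1.000000, 0.414214); octagon support 1.000000 vs apothem 0.8 → ∉ W
#2 (-1, 2, 0, 1): internal (-1.707107, 2.121320); octagon support 2.707107 vs apothem 0.8 → ∉ W
#3 (-1, 0, 0, 0): internal (-1.000000, 0.000000); octagon support 1.000000 vs apothem 0.8 → ∉ W
#4 (0, 1, 1, 0): internal (-0.707107, -0.292893); octagon support 0.707107 vs apothem 0.8 → ∈ W
#5 (-1, -1, 1, 1): internal (0.414214, -1.000000); octagon support 1.000000 vs apothem 0.8 → ∉ W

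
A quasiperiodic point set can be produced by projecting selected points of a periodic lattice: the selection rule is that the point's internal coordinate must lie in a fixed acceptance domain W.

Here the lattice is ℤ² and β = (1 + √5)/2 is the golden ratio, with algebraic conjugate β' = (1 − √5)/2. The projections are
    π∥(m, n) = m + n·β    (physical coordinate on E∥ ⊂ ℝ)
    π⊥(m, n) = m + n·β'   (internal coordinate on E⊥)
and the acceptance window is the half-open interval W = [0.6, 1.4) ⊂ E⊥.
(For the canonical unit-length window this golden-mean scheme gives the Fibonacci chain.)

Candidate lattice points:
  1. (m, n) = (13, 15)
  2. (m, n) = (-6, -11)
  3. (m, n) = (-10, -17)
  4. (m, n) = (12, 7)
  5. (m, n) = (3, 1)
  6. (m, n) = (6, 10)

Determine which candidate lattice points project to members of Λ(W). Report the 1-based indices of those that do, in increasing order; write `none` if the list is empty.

Numerically β ≈ 1.6180 and β' = −1/β ≈ -0.6180.
candidate 1: (m,n)=(13,15) → π∥ = 13+15·β ≈ 37.2705, π⊥ = 13+15·β' ≈ 3.7295 ∉ [0.6, 1.4) ⇒ out
candidate 2: (m,n)=(-6,-11) → π∥ = -6-11·β ≈ -23.7984, π⊥ = -6-11·β' ≈ 0.7984 ∈ [0.6, 1.4) ⇒ IN Λ
candidate 3: (m,n)=(-10,-17) → π∥ = -10-17·β ≈ -37.5066, π⊥ = -10-17·β' ≈ 0.5066 ∉ [0.6, 1.4) ⇒ out
candidate 4: (m,n)=(12,7) → π∥ = 12+7·β ≈ 23.3262, π⊥ = 12+7·β' ≈ 7.6738 ∉ [0.6, 1.4) ⇒ out
candidate 5: (m,n)=(3,1) → π∥ = 3+1·β ≈ 4.6180, π⊥ = 3+1·β' ≈ 2.3820 ∉ [0.6, 1.4) ⇒ out
candidate 6: (m,n)=(6,10) → π∥ = 6+10·β ≈ 22.1803, π⊥ = 6+10·β' ≈ -0.1803 ∉ [0.6, 1.4) ⇒ out

2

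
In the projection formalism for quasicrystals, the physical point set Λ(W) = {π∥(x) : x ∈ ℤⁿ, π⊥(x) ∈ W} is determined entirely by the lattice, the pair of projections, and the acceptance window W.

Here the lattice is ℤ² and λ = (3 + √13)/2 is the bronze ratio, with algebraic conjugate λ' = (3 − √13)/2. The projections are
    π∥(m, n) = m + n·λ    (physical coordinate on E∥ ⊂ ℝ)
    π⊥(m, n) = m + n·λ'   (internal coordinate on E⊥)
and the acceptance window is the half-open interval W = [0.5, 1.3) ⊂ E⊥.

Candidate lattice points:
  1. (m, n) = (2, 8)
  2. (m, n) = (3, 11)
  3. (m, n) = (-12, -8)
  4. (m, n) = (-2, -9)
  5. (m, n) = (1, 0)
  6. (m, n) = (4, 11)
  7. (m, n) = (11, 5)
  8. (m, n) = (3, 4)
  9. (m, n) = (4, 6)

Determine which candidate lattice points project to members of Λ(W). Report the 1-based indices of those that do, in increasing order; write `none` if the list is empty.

4, 5, 6

Numerically λ ≈ 3.30278 and λ' = −1/λ ≈ -0.30278.
#1 (2,8): internal coord 2 + (8)·λ' = -0.42221; -0.42221 ∉ [0.5, 1.3) → out
#2 (3,11): internal coord 3 + (11)·λ' = -0.33053; -0.33053 ∉ [0.5, 1.3) → out
#3 (-12,-8): internal coord -12 + (-8)·λ' = -9.57779; -9.57779 ∉ [0.5, 1.3) → out
#4 (-2,-9): internal coord -2 + (-9)·λ' = +0.72498; +0.72498 ∈ [0.5, 1.3) → IN Λ
#5 (1,0): internal coord 1 + (0)·λ' = +1.00000; +1.00000 ∈ [0.5, 1.3) → IN Λ
#6 (4,11): internal coord 4 + (11)·λ' = +0.66947; +0.66947 ∈ [0.5, 1.3) → IN Λ
#7 (11,5): internal coord 11 + (5)·λ' = +9.48612; +9.48612 ∉ [0.5, 1.3) → out
#8 (3,4): internal coord 3 + (4)·λ' = +1.78890; +1.78890 ∉ [0.5, 1.3) → out
#9 (4,6): internal coord 4 + (6)·λ' = +2.18335; +2.18335 ∉ [0.5, 1.3) → out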